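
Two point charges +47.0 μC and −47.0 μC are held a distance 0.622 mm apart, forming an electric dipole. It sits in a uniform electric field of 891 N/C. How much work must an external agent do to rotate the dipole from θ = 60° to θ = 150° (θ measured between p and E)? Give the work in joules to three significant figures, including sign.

Dipole moment p = qd = (4.70×10⁻⁵ C)(6.22×10⁻⁴ m) = 2.923×10⁻⁸ C·m.
W_ext = ΔU = U(θ₂) − U(θ₁) = −pE cosθ₂ − (−pE cosθ₁) = pE(cosθ₁ − cosθ₂).
W = (2.923×10⁻⁸)(891)·(cos60° − cos150°) = (2.604×10⁻⁵)·(+1.3660) = 3.558×10⁻⁵ J.

W ≈ 3.56×10⁻⁵ J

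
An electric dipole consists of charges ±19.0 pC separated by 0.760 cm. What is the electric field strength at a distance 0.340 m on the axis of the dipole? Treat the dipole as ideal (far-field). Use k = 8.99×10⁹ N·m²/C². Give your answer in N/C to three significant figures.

E ≈ 0.0661 N/C

Dipole moment p = qd = (1.90×10⁻¹¹ C)(0.00760 m) = 1.444×10⁻¹³ C·m.
On the dipole axis E = 2kp/r³.
E = 2·(8.99×10⁹)(1.444×10⁻¹³) / (0.340)³ = 0.06606 N/C.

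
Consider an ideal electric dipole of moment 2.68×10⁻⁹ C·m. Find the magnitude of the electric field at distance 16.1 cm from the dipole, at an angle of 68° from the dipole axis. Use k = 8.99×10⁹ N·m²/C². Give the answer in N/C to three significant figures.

At angle θ the dipole field magnitude is E = (kp/r³)·√(1 + 3cos²θ).
kp/r³ = (8.99×10⁹)(2.68×10⁻⁹) / (0.161)³ = 5773 N/C.
√(1 + 3cos²68°) = √(1 + 3·0.1403) = √1.4210 ≈ 1.1921.
E ≈ 5773 × 1.192 = 6882 N/C.

E ≈ 6880 N/C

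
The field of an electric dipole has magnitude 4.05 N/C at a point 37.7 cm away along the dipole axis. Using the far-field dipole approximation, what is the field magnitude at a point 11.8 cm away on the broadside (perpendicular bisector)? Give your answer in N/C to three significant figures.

E ≈ 66.0 N/C

Dipole fields scale as 1/r³ in the far field.
The axial field is twice the equatorial field at the same r, so the geometry factor is 1/2.
E₂ = E₁ · (1/2) · (r₁/r₂)³ = 4.05 · 0.5 · (37.7/11.8)³.
(r₁/r₂)³ = (3.195)³ = 32.61.
E₂ ≈ 66.04 N/C.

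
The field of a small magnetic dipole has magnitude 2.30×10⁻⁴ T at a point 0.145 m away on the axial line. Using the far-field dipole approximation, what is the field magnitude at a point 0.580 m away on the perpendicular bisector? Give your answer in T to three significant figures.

B ≈ 1.80×10⁻⁶ T

Dipole fields scale as 1/r³ in the far field.
The axial field is twice the equatorial field at the same r, so the geometry factor is 1/2.
B₂ = B₁ · (1/2) · (r₁/r₂)³ = 2.30×10⁻⁴ · 0.5 · (0.145/0.580)³.
(r₁/r₂)³ = (0.25)³ = 0.01562.
B₂ ≈ 1.797×10⁻⁶ T.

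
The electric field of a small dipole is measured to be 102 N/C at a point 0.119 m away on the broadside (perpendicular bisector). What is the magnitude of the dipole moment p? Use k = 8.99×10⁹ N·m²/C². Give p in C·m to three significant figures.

In the equatorial plane E = kp/r³, so p = Er³/(k).
p = (102)·(0.119)³ / (8.99×10⁹) = 1.912×10⁻¹¹ C·m.

p ≈ 1.91×10⁻¹¹ C·m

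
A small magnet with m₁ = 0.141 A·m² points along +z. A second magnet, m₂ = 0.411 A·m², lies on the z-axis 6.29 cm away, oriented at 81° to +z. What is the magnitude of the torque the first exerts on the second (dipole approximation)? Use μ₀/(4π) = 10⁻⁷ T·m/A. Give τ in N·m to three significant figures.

Dipole B is on the axis of dipole A, so B₁ there is axial: B₁ = (μ₀/4π)·2m₁/r³ along +z.
B₁ = 2(10⁻⁷)(0.141)/(0.0629)³ = 1.133×10⁻⁴ T.
τ = m₂ B₁ sinθ.
τ = (0.411)(1.133×10⁻⁴)·sin81° = 4.600×10⁻⁵ N·m.

τ ≈ 4.60×10⁻⁵ N·m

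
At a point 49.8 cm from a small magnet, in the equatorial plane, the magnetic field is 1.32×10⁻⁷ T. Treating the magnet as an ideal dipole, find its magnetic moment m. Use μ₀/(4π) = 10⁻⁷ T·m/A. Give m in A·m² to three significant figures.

In the equatorial plane B = (μ₀/4π)·m/r³, so m = Br³·4π/(μ₀).
m = (1.32×10⁻⁷)·(0.498)³ / (10⁻⁷) = 0.1630 A·m².

m ≈ 0.163 A·m²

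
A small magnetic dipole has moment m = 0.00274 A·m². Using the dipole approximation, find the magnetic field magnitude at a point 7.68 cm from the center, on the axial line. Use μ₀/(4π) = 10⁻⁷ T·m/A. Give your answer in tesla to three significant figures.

B ≈ 1.21×10⁻⁶ T

On axis B = (μ₀/4π)·2m/r³.
B = 2·(10⁻⁷)·(0.00274) / (0.0768)³ = 1.210×10⁻⁶ T.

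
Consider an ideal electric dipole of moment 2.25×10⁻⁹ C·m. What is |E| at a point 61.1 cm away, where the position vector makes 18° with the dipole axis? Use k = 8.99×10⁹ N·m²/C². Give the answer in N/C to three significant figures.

At angle θ the dipole field magnitude is E = (kp/r³)·√(1 + 3cos²θ).
kp/r³ = (8.99×10⁹)(2.25×10⁻⁹) / (0.611)³ = 88.68 N/C.
√(1 + 3cos²18°) = √(1 + 3·0.9045) = √3.7135 ≈ 1.9271.
E ≈ 88.68 × 1.927 = 170.9 N/C.

E ≈ 171 N/C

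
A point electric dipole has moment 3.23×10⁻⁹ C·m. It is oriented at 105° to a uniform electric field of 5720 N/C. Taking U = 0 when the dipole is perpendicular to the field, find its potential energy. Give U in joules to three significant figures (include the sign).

U = −p·E = −pE cosθ.
U = −(3.23×10⁻⁹)(5720)·cos105° = 4.782×10⁻⁶ J.

U ≈ 4.78×10⁻⁶ J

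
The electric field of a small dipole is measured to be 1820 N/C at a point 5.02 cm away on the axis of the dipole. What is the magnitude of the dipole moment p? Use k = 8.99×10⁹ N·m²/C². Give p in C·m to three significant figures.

p ≈ 1.28×10⁻¹¹ C·m

On axis E = 2kp/r³, so p = Er³/(2k).
p = (1820)·(0.0502)³ / (2·8.99×10⁹) = 1.281×10⁻¹¹ C·m.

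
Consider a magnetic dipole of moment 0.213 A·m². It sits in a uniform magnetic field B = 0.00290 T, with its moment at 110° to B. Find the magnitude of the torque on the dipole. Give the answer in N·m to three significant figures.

τ ≈ 5.80×10⁻⁴ N·m

Torque on a magnetic dipole: τ = mB sinθ.
τ = (0.213)(0.00290)·sin110° = 5.804×10⁻⁴ N·m.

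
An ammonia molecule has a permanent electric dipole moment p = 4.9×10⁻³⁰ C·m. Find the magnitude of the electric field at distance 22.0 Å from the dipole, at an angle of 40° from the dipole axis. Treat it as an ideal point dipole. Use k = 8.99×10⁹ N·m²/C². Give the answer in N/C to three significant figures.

E ≈ 6.87×10⁶ N/C

At angle θ the dipole field magnitude is E = (kp/r³)·√(1 + 3cos²θ).
kp/r³ = (8.99×10⁹)(4.90×10⁻³⁰) / (2.20×10⁻⁹)³ = 4.137×10⁶ N/C.
√(1 + 3cos²40°) = √(1 + 3·0.5868) = √2.7605 ≈ 1.6615.
E ≈ 4.137×10⁶ × 1.661 = 6.874×10⁶ N/C.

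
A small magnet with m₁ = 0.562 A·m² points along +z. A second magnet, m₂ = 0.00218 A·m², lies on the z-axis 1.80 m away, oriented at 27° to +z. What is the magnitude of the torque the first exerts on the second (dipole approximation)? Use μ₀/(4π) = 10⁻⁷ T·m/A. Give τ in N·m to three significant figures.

Dipole B is on the axis of dipole A, so B₁ there is axial: B₁ = (μ₀/4π)·2m₁/r³ along +z.
B₁ = 2(10⁻⁷)(0.562)/(1.80)³ = 1.927×10⁻⁸ T.
τ = m₂ B₁ sinθ.
τ = (0.00218)(1.927×10⁻⁸)·sin27° = 1.907×10⁻¹¹ N·m.

τ ≈ 1.91×10⁻¹¹ N·m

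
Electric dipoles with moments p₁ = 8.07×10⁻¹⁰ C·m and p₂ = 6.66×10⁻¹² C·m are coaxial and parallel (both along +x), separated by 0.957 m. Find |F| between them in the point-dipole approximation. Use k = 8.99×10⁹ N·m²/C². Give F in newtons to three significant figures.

F ≈ 3.46×10⁻¹⁰ N

On-axis field of dipole 1 at distance r: E = 2kp₁/r³. Force on dipole 2 is F = p₂·dE/dr (gradient along axis).
dE/dr = −6kp₁/r⁴, so |F| = 6kp₁p₂/r⁴ (attractive for aligned moments).
F = 6(8.99×10⁹)(8.07×10⁻¹⁰)(6.66×10⁻¹²)/(0.957)⁴ = 3.456×10⁻¹⁰ N.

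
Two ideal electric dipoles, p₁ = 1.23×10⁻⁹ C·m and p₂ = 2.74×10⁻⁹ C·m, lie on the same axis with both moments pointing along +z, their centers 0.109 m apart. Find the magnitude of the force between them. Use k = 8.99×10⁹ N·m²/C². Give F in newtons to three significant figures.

F ≈ 0.00129 N

On-axis field of dipole 1 at distance r: E = 2kp₁/r³. Force on dipole 2 is F = p₂·dE/dr (gradient along axis).
dE/dr = −6kp₁/r⁴, so |F| = 6kp₁p₂/r⁴ (attractive for aligned moments).
F = 6(8.99×10⁹)(1.23×10⁻⁹)(2.74×10⁻⁹)/(0.109)⁴ = 0.001288 N.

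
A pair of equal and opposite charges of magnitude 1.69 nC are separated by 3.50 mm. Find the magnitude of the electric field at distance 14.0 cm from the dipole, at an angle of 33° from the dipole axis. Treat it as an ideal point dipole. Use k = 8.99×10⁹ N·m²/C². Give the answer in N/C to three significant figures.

E ≈ 34.2 N/C

Dipole moment p = qd = (1.69×10⁻⁹ C)(0.00350 m) = 5.915×10⁻¹² C·m.
At angle θ the dipole field magnitude is E = (kp/r³)·√(1 + 3cos²θ).
kp/r³ = (8.99×10⁹)(5.915×10⁻¹²) / (0.140)³ = 19.38 N/C.
√(1 + 3cos²33°) = √(1 + 3·0.7034) = √3.1101 ≈ 1.7635.
E ≈ 19.38 × 1.764 = 34.18 N/C.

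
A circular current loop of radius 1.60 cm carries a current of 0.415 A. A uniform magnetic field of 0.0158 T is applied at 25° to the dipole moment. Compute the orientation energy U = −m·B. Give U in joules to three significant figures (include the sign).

Magnetic moment m = IA = Iπa² = (0.415)·π·(0.0160)² = 3.338×10⁻⁴ A·m².
U = −m·B = −mB cosθ.
U = −(3.338×10⁻⁴)(0.0158)·cos25° = -4.780×10⁻⁶ J.

U ≈ -4.78×10⁻⁶ J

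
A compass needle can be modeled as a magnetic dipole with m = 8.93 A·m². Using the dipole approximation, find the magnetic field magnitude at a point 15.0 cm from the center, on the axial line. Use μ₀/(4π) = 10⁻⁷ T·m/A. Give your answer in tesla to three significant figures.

On axis B = (μ₀/4π)·2m/r³.
B = 2·(10⁻⁷)·(8.93) / (0.150)³ = 5.292×10⁻⁴ T.

B ≈ 5.29×10⁻⁴ T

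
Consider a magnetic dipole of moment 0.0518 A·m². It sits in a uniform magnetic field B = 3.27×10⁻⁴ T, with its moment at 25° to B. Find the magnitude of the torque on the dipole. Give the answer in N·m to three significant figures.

Torque on a magnetic dipole: τ = mB sinθ.
τ = (0.0518)(3.27×10⁻⁴)·sin25° = 7.159×10⁻⁶ N·m.

τ ≈ 7.16×10⁻⁶ N·m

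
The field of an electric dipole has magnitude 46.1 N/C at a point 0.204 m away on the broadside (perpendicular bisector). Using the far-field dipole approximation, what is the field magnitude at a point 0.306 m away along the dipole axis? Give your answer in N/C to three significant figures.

Dipole fields scale as 1/r³ in the far field.
The axial field is twice the equatorial field at the same r, so the geometry factor is 2/1.
E₂ = E₁ · (2/1) · (r₁/r₂)³ = 46.1 · 2 · (0.204/0.306)³.
(r₁/r₂)³ = (0.6667)³ = 0.2963.
E₂ ≈ 27.32 N/C.

E ≈ 27.3 N/C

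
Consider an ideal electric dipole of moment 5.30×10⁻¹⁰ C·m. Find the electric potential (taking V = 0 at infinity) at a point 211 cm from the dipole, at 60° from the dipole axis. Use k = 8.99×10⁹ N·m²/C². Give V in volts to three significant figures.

The dipole potential is V = kp cosθ / r².
V = (8.99×10⁹)(5.30×10⁻¹⁰)·cos60° / (2.11)² = 0.5351 V.

V ≈ 0.535 V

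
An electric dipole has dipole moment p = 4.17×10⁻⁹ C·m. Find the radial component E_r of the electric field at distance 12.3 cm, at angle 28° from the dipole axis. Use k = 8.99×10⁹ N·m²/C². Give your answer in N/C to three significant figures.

For a dipole, E_r = (2kp cosθ)/r³.
kp/r³ = (8.99×10⁹)(4.17×10⁻⁹)/(0.123)³ = 2.015×10⁴ N/C.
E_r = 2·2.015×10⁴·cos28° = 3.558×10⁴ N/C.

E_r ≈ 3.56×10⁴ N/C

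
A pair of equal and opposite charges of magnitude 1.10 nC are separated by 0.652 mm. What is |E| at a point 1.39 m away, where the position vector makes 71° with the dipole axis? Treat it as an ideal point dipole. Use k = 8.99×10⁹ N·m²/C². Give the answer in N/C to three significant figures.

Dipole moment p = qd = (1.10×10⁻⁹ C)(6.52×10⁻⁴ m) = 7.172×10⁻¹³ C·m.
At angle θ the dipole field magnitude is E = (kp/r³)·√(1 + 3cos²θ).
kp/r³ = (8.99×10⁹)(7.172×10⁻¹³) / (1.39)³ = 0.002401 N/C.
√(1 + 3cos²71°) = √(1 + 3·0.1060) = √1.3180 ≈ 1.1480.
E ≈ 0.002401 × 1.148 = 0.002756 N/C.

E ≈ 0.00276 N/C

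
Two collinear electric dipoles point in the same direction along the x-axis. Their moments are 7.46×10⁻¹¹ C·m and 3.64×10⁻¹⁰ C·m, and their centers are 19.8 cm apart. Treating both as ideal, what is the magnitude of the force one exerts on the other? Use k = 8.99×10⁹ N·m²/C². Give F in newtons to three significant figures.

F ≈ 9.53×10⁻⁷ N

On-axis field of dipole 1 at distance r: E = 2kp₁/r³. Force on dipole 2 is F = p₂·dE/dr (gradient along axis).
dE/dr = −6kp₁/r⁴, so |F| = 6kp₁p₂/r⁴ (attractive for aligned moments).
F = 6(8.99×10⁹)(7.46×10⁻¹¹)(3.64×10⁻¹⁰)/(0.198)⁴ = 9.530×10⁻⁷ N.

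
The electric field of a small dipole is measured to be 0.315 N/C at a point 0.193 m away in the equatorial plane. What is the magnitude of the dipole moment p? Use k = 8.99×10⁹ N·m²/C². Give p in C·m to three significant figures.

p ≈ 2.52×10⁻¹³ C·m

In the equatorial plane E = kp/r³, so p = Er³/(k).
p = (0.315)·(0.193)³ / (8.99×10⁹) = 2.519×10⁻¹³ C·m.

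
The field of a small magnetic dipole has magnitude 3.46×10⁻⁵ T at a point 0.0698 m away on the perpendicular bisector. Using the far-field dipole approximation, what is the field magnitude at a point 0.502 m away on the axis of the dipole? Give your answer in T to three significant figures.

Dipole fields scale as 1/r³ in the far field.
The axial field is twice the equatorial field at the same r, so the geometry factor is 2/1.
B₂ = B₁ · (2/1) · (r₁/r₂)³ = 3.46×10⁻⁵ · 2 · (0.0698/0.502)³.
(r₁/r₂)³ = (0.139)³ = 0.002688.
B₂ ≈ 1.860×10⁻⁷ T.

B ≈ 1.86×10⁻⁷ T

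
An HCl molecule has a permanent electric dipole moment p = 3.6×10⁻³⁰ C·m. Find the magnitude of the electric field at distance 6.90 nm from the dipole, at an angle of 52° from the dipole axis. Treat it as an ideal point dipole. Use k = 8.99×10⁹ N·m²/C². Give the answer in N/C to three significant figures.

At angle θ the dipole field magnitude is E = (kp/r³)·√(1 + 3cos²θ).
kp/r³ = (8.99×10⁹)(3.60×10⁻³⁰) / (6.90×10⁻⁹)³ = 9.852×10⁴ N/C.
√(1 + 3cos²52°) = √(1 + 3·0.3790) = √2.1371 ≈ 1.4619.
E ≈ 9.852×10⁴ × 1.462 = 1.440×10⁵ N/C.

E ≈ 1.44×10⁵ N/C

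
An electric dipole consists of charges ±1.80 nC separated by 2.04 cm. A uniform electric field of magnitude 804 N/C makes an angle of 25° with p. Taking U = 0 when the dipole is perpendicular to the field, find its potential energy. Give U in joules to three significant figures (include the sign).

U ≈ -2.68×10⁻⁸ J

Dipole moment p = qd = (1.80×10⁻⁹ C)(0.0204 m) = 3.672×10⁻¹¹ C·m.
U = −p·E = −pE cosθ.
U = −(3.672×10⁻¹¹)(804)·cos25° = -2.676×10⁻⁸ J.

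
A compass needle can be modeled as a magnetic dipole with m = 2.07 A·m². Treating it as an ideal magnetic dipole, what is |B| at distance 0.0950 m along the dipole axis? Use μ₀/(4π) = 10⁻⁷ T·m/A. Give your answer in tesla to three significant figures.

On axis B = (μ₀/4π)·2m/r³.
B = 2·(10⁻⁷)·(2.07) / (0.0950)³ = 4.829×10⁻⁴ T.

B ≈ 4.83×10⁻⁴ T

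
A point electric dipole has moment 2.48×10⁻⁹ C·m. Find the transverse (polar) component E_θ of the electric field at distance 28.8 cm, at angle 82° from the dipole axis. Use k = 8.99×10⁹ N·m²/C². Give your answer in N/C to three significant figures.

E_θ ≈ 924 N/C

For a dipole, E_θ = (kp sinθ)/r³.
kp/r³ = (8.99×10⁹)(2.48×10⁻⁹)/(0.288)³ = 933.3 N/C.
E_θ = 933.3·sin82° = 924.2 N/C.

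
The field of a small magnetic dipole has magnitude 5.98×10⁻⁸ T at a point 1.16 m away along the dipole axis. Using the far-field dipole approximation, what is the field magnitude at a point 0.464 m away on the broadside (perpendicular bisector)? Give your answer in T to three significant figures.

B ≈ 4.67×10⁻⁷ T

Dipole fields scale as 1/r³ in the far field.
The axial field is twice the equatorial field at the same r, so the geometry factor is 1/2.
B₂ = B₁ · (1/2) · (r₁/r₂)³ = 5.98×10⁻⁸ · 0.5 · (1.16/0.464)³.
(r₁/r₂)³ = (2.5)³ = 15.62.
B₂ ≈ 4.672×10⁻⁷ T.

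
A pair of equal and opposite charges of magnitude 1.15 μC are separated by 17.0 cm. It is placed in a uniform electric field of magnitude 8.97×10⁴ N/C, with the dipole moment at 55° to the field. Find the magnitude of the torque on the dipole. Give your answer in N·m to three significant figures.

Dipole moment p = qd = (1.15×10⁻⁶ C)(0.170 m) = 1.955×10⁻⁷ C·m.
Torque on an electric dipole: τ = pE sinθ.
τ = (1.955×10⁻⁷)(8.97×10⁴)·sin55° = 0.01436 N·m.

τ ≈ 0.0144 N·m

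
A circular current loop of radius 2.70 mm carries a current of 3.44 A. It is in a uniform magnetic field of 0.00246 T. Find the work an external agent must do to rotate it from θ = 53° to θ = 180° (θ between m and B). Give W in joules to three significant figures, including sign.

W ≈ 3.10×10⁻⁷ J

Magnetic moment m = IA = Iπa² = (3.44)·π·(0.00270)² = 7.878×10⁻⁵ A·m².
W_ext = ΔU = −mB cosθ₂ + mB cosθ₁ = mB(cosθ₁ − cosθ₂).
W = (7.878×10⁻⁵)(0.00246)·(cos53° − cos180°) = (1.938×10⁻⁷)·(+1.6018) = 3.104×10⁻⁷ J.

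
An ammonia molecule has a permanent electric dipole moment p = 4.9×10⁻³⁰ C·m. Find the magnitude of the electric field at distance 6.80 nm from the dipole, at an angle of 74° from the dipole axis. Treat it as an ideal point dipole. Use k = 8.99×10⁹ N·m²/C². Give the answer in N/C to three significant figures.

E ≈ 1.55×10⁵ N/C

At angle θ the dipole field magnitude is E = (kp/r³)·√(1 + 3cos²θ).
kp/r³ = (8.99×10⁹)(4.90×10⁻³⁰) / (6.80×10⁻⁹)³ = 1.401×10⁵ N/C.
√(1 + 3cos²74°) = √(1 + 3·0.0760) = √1.2279 ≈ 1.1081.
E ≈ 1.401×10⁵ × 1.108 = 1.552×10⁵ N/C.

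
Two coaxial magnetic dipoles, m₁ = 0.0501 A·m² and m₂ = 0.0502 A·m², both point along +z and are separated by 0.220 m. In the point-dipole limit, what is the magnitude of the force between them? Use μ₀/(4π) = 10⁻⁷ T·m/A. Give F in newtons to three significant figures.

F ≈ 6.44×10⁻⁷ N

On-axis B of dipole 1: B = (μ₀/4π)·2m₁/r³. Force on dipole 2: F = m₂·dB/dr.
dB/dr = −(μ₀/4π)·6m₁/r⁴, so |F| = (μ₀/4π)·6m₁m₂/r⁴.
F = 6(10⁻⁷)(0.0501)(0.0502)/(0.220)⁴ = 6.442×10⁻⁷ N.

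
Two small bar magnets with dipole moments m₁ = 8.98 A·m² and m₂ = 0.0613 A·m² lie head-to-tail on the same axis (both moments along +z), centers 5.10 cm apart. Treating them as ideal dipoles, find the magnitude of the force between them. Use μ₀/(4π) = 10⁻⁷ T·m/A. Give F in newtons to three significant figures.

On-axis B of dipole 1: B = (μ₀/4π)·2m₁/r³. Force on dipole 2: F = m₂·dB/dr.
dB/dr = −(μ₀/4π)·6m₁/r⁴, so |F| = (μ₀/4π)·6m₁m₂/r⁴.
F = 6(10⁻⁷)(8.98)(0.0613)/(0.0510)⁴ = 0.04882 N.

F ≈ 0.0488 N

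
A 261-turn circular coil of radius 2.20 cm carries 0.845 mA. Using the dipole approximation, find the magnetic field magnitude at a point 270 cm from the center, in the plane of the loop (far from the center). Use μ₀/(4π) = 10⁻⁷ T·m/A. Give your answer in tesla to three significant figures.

m = NIA = NIπa² = 261·(8.45×10⁻⁴)·π·(0.0220)² = 3.353×10⁻⁴ A·m².
In the equatorial plane B = (μ₀/4π)·m/r³ (half the axial value).
B = (10⁻⁷)·(3.353×10⁻⁴) / (2.70)³ = 1.704×10⁻¹² T.

B ≈ 1.70×10⁻¹² T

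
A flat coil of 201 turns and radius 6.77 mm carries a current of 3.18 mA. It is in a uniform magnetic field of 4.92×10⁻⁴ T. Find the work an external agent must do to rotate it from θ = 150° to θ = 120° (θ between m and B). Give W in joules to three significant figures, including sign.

W ≈ -1.66×10⁻⁸ J

m = NIA = NIπa² = 201·(0.00318)·π·(0.00677)² = 9.203×10⁻⁵ A·m².
W_ext = ΔU = −mB cosθ₂ + mB cosθ₁ = mB(cosθ₁ − cosθ₂).
W = (9.203×10⁻⁵)(4.92×10⁻⁴)·(cos150° − cos120°) = (4.528×10⁻⁸)·(-0.3660) = -1.657×10⁻⁸ J.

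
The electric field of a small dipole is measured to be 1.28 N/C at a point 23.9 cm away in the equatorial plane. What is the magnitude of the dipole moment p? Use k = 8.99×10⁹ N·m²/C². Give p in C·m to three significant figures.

In the equatorial plane E = kp/r³, so p = Er³/(k).
p = (1.28)·(0.239)³ / (8.99×10⁹) = 1.944×10⁻¹² C·m.

p ≈ 1.94×10⁻¹² C·m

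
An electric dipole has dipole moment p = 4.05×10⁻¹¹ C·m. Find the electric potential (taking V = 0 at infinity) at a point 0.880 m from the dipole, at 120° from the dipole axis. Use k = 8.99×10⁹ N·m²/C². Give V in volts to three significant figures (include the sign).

V ≈ -0.235 V

The dipole potential is V = kp cosθ / r².
V = (8.99×10⁹)(4.05×10⁻¹¹)·cos120° / (0.880)² = -0.2351 V.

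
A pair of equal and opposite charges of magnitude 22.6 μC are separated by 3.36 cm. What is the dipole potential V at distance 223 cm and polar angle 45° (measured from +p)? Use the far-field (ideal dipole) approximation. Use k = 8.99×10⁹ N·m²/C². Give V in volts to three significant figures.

V ≈ 971 V

Dipole moment p = qd = (2.26×10⁻⁵ C)(0.0336 m) = 7.594×10⁻⁷ C·m.
The dipole potential is V = kp cosθ / r².
V = (8.99×10⁹)(7.594×10⁻⁷)·cos45° / (2.23)² = 970.7 V.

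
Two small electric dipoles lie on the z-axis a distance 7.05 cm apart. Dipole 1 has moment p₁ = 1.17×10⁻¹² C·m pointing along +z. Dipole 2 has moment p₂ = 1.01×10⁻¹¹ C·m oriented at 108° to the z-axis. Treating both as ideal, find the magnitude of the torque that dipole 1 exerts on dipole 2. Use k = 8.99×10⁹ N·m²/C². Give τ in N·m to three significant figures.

τ ≈ 5.77×10⁻¹⁰ N·m

The second dipole sits on the axis of the first, so the field there is axial: E₁ = 2kp₁/r³ along +z.
E₁ = 2(8.99×10⁹)(1.17×10⁻¹²)/(0.0705)³ = 60.04 N/C.
Torque on the second dipole: τ = p₂ E₁ sinθ.
τ = (1.01×10⁻¹¹)(60.04)·sin108° = 5.767×10⁻¹⁰ N·m.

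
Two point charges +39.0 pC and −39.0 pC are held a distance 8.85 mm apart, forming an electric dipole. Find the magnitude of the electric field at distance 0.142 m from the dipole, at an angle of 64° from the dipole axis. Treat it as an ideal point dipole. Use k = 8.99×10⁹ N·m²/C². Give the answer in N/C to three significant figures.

Dipole moment p = qd = (3.90×10⁻¹¹ C)(0.00885 m) = 3.452×10⁻¹³ C·m.
At angle θ the dipole field magnitude is E = (kp/r³)·√(1 + 3cos²θ).
kp/r³ = (8.99×10⁹)(3.452×10⁻¹³) / (0.142)³ = 1.084 N/C.
√(1 + 3cos²64°) = √(1 + 3·0.1922) = √1.5765 ≈ 1.2556.
E ≈ 1.084 × 1.256 = 1.361 N/C.

E ≈ 1.36 N/C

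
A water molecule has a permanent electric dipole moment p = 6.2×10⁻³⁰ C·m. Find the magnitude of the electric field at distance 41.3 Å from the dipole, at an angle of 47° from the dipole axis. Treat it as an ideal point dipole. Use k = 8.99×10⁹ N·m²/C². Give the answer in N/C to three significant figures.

At angle θ the dipole field magnitude is E = (kp/r³)·√(1 + 3cos²θ).
kp/r³ = (8.99×10⁹)(6.20×10⁻³⁰) / (4.13×10⁻⁹)³ = 7.912×10⁵ N/C.
√(1 + 3cos²47°) = √(1 + 3·0.4651) = √2.3954 ≈ 1.5477.
E ≈ 7.912×10⁵ × 1.548 = 1.225×10⁶ N/C.

E ≈ 1.22×10⁶ N/C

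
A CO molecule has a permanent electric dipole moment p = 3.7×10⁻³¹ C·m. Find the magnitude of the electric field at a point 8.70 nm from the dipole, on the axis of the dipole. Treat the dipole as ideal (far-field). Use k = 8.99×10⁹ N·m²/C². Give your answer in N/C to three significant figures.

On the dipole axis E = 2kp/r³.
E = 2·(8.99×10⁹)(3.70×10⁻³¹) / (8.70×10⁻⁹)³ = 1.010×10⁴ N/C.

E ≈ 1.01×10⁴ N/C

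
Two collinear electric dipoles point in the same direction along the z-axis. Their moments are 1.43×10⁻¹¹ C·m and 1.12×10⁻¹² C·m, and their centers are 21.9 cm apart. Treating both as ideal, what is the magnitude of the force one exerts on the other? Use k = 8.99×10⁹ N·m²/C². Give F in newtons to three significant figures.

On-axis field of dipole 1 at distance r: E = 2kp₁/r³. Force on dipole 2 is F = p₂·dE/dr (gradient along axis).
dE/dr = −6kp₁/r⁴, so |F| = 6kp₁p₂/r⁴ (attractive for aligned moments).
F = 6(8.99×10⁹)(1.43×10⁻¹¹)(1.12×10⁻¹²)/(0.219)⁴ = 3.756×10⁻¹⁰ N.

F ≈ 3.76×10⁻¹⁰ N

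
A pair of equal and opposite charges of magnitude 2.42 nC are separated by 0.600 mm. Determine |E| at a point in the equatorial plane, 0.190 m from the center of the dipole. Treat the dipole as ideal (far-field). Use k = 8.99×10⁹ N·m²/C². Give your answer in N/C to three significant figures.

Dipole moment p = qd = (2.42×10⁻⁹ C)(6.00×10⁻⁴ m) = 1.452×10⁻¹² C·m.
In the equatorial plane E = kp/r³.
E = (8.99×10⁹)(1.452×10⁻¹²) / (0.190)³ = 1.903 N/C.

E ≈ 1.90 N/C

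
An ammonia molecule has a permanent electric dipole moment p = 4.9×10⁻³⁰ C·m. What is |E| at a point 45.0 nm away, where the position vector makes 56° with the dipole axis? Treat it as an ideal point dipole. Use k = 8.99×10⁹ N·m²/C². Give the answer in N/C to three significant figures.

E ≈ 673 N/C

At angle θ the dipole field magnitude is E = (kp/r³)·√(1 + 3cos²θ).
kp/r³ = (8.99×10⁹)(4.90×10⁻³⁰) / (4.50×10⁻⁸)³ = 483.4 N/C.
√(1 + 3cos²56°) = √(1 + 3·0.3127) = √1.9381 ≈ 1.3922.
E ≈ 483.4 × 1.392 = 673.0 N/C.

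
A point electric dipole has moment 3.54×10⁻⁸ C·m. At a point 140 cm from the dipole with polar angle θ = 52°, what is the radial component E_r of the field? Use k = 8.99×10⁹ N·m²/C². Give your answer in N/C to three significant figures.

For a dipole, E_r = (2kp cosθ)/r³.
kp/r³ = (8.99×10⁹)(3.54×10⁻⁸)/(1.40)³ = 116.0 N/C.
E_r = 2·116.0·cos52° = 142.8 N/C.

E_r ≈ 143 N/C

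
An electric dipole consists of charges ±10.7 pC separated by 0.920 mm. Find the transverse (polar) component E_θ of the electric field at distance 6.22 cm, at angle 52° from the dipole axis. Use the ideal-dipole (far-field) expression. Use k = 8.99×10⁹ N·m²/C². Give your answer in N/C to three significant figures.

E_θ ≈ 0.290 N/C

Dipole moment p = qd = (1.07×10⁻¹¹ C)(9.20×10⁻⁴ m) = 9.844×10⁻¹⁵ C·m.
For a dipole, E_θ = (kp sinθ)/r³.
kp/r³ = (8.99×10⁹)(9.844×10⁻¹⁵)/(0.0622)³ = 0.3678 N/C.
E_θ = 0.3678·sin52° = 0.2898 N/C.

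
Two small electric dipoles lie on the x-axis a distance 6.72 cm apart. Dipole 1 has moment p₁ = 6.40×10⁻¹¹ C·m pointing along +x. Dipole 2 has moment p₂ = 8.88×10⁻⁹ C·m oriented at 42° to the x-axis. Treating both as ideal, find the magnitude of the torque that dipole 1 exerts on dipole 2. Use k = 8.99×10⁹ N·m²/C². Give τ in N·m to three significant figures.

The second dipole sits on the axis of the first, so the field there is axial: E₁ = 2kp₁/r³ along +x.
E₁ = 2(8.99×10⁹)(6.40×10⁻¹¹)/(0.0672)³ = 3792 N/C.
Torque on the second dipole: τ = p₂ E₁ sinθ.
τ = (8.88×10⁻⁹)(3792)·sin42° = 2.253×10⁻⁵ N·m.

τ ≈ 2.25×10⁻⁵ N·m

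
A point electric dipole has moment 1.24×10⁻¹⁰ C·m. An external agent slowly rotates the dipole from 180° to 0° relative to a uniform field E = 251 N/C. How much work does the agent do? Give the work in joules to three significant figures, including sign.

W_ext = ΔU = U(θ₂) − U(θ₁) = −pE cosθ₂ − (−pE cosθ₁) = pE(cosθ₁ − cosθ₂).
W = (1.24×10⁻¹⁰)(251)·(cos180° − cos0°) = (3.112×10⁻⁸)·(-2.0000) = -6.225×10⁻⁸ J.

W ≈ -6.22×10⁻⁸ J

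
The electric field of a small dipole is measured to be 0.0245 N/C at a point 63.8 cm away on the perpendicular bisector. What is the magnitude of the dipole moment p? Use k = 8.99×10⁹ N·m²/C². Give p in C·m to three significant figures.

In the equatorial plane E = kp/r³, so p = Er³/(k).
p = (0.0245)·(0.638)³ / (8.99×10⁹) = 7.077×10⁻¹³ C·m.

p ≈ 7.08×10⁻¹³ C·m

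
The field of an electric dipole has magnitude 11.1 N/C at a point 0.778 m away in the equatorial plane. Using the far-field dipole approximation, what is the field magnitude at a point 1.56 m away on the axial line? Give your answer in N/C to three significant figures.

E ≈ 2.75 N/C

Dipole fields scale as 1/r³ in the far field.
The axial field is twice the equatorial field at the same r, so the geometry factor is 2/1.
E₂ = E₁ · (2/1) · (r₁/r₂)³ = 11.1 · 2 · (0.778/1.56)³.
(r₁/r₂)³ = (0.4987)³ = 0.124.
E₂ ≈ 2.754 N/C.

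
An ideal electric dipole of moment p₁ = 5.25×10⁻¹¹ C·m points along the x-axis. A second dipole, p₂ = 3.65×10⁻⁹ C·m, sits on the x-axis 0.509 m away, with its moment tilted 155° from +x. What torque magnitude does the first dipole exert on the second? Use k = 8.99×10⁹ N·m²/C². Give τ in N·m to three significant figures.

The second dipole sits on the axis of the first, so the field there is axial: E₁ = 2kp₁/r³ along +x.
E₁ = 2(8.99×10⁹)(5.25×10⁻¹¹)/(0.509)³ = 7.158 N/C.
Torque on the second dipole: τ = p₂ E₁ sinθ.
τ = (3.65×10⁻⁹)(7.158)·sin155° = 1.104×10⁻⁸ N·m.

τ ≈ 1.10×10⁻⁸ N·m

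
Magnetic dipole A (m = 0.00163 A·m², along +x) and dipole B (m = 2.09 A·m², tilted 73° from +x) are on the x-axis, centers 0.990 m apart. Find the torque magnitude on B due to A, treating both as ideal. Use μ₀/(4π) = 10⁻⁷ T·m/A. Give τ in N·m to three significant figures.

τ ≈ 6.72×10⁻¹⁰ N·m

Dipole B is on the axis of dipole A, so B₁ there is axial: B₁ = (μ₀/4π)·2m₁/r³ along +x.
B₁ = 2(10⁻⁷)(0.00163)/(0.990)³ = 3.360×10⁻¹⁰ T.
τ = m₂ B₁ sinθ.
τ = (2.09)(3.360×10⁻¹⁰)·sin73° = 6.715×10⁻¹⁰ N·m.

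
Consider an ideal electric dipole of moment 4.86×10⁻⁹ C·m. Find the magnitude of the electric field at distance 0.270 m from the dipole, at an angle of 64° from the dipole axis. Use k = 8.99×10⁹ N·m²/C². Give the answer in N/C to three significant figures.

E ≈ 2790 N/C

At angle θ the dipole field magnitude is E = (kp/r³)·√(1 + 3cos²θ).
kp/r³ = (8.99×10⁹)(4.86×10⁻⁹) / (0.270)³ = 2220 N/C.
√(1 + 3cos²64°) = √(1 + 3·0.1922) = √1.5765 ≈ 1.2556.
E ≈ 2220 × 1.256 = 2787 N/C.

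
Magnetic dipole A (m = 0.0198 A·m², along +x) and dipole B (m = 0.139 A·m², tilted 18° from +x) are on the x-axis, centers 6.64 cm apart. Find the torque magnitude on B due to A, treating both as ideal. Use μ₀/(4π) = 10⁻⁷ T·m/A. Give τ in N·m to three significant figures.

Dipole B is on the axis of dipole A, so B₁ there is axial: B₁ = (μ₀/4π)·2m₁/r³ along +x.
B₁ = 2(10⁻⁷)(0.0198)/(0.0664)³ = 1.353×10⁻⁵ T.
τ = m₂ B₁ sinθ.
τ = (0.139)(1.353×10⁻⁵)·sin18° = 5.810×10⁻⁷ N·m.

τ ≈ 5.81×10⁻⁷ N·m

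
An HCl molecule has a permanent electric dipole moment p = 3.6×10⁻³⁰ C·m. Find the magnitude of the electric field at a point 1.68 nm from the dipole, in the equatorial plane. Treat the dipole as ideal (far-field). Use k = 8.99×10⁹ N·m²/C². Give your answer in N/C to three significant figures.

In the equatorial plane E = kp/r³.
E = (8.99×10⁹)(3.60×10⁻³⁰) / (1.68×10⁻⁹)³ = 6.825×10⁶ N/C.

E ≈ 6.83×10⁶ N/C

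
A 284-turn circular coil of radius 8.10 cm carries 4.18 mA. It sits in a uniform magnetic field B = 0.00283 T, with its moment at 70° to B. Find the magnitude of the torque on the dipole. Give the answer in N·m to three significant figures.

τ ≈ 6.51×10⁻⁵ N·m

m = NIA = NIπa² = 284·(0.00418)·π·(0.0810)² = 0.02447 A·m².
Torque on a magnetic dipole: τ = mB sinθ.
τ = (0.02447)(0.00283)·sin70° = 6.507×10⁻⁵ N·m.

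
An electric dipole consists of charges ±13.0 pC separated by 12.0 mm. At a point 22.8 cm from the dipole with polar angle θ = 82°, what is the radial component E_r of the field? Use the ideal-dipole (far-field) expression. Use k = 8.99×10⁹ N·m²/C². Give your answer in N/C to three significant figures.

Dipole moment p = qd = (1.30×10⁻¹¹ C)(0.0120 m) = 1.56×10⁻¹³ C·m.
For a dipole, E_r = (2kp cosθ)/r³.
kp/r³ = (8.99×10⁹)(1.56×10⁻¹³)/(0.228)³ = 0.1183 N/C.
E_r = 2·0.1183·cos82° = 0.03294 N/C.

E_r ≈ 0.0329 N/C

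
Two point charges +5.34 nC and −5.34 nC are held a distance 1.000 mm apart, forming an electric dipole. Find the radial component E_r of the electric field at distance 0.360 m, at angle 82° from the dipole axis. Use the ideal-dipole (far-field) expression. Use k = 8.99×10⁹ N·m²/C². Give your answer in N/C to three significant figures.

Dipole moment p = qd = (5.34×10⁻⁹ C)(0.00100 m) = 5.34×10⁻¹² C·m.
For a dipole, E_r = (2kp cosθ)/r³.
kp/r³ = (8.99×10⁹)(5.34×10⁻¹²)/(0.360)³ = 1.029 N/C.
E_r = 2·1.029·cos82° = 0.2864 N/C.

E_r ≈ 0.286 N/C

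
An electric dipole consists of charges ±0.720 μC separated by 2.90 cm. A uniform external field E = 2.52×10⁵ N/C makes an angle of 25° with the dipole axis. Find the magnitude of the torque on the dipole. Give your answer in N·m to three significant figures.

τ ≈ 0.00222 N·m

Dipole moment p = qd = (7.20×10⁻⁷ C)(0.0290 m) = 2.088×10⁻⁸ C·m.
Torque on an electric dipole: τ = pE sinθ.
τ = (2.088×10⁻⁸)(2.52×10⁵)·sin25° = 0.002224 N·m.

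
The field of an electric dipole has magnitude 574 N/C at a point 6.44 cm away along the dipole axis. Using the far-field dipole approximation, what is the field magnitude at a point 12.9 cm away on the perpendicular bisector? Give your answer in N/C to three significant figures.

Dipole fields scale as 1/r³ in the far field.
The axial field is twice the equatorial field at the same r, so the geometry factor is 1/2.
E₂ = E₁ · (1/2) · (r₁/r₂)³ = 574 · 0.5 · (6.44/12.9)³.
(r₁/r₂)³ = (0.4992)³ = 0.1244.
E₂ ≈ 35.71 N/C.

E ≈ 35.7 N/C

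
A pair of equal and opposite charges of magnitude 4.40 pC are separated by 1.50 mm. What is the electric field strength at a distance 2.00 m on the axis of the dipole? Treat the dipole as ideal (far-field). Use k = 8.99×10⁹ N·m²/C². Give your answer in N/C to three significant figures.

Dipole moment p = qd = (4.40×10⁻¹² C)(0.00150 m) = 6.60×10⁻¹⁵ C·m.
On the dipole axis E = 2kp/r³.
E = 2·(8.99×10⁹)(6.60×10⁻¹⁵) / (2.00)³ = 1.483×10⁻⁵ N/C.

E ≈ 1.48×10⁻⁵ N/C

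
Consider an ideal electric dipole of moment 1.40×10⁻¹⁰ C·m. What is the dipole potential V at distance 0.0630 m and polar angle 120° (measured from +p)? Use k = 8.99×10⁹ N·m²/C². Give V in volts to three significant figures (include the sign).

The dipole potential is V = kp cosθ / r².
V = (8.99×10⁹)(1.40×10⁻¹⁰)·cos120° / (0.0630)² = -158.6 V.

V ≈ -159 V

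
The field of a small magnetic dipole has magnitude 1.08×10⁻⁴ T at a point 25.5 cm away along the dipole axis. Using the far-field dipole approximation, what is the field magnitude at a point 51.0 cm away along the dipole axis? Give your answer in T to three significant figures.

B ≈ 1.35×10⁻⁵ T

Dipole fields scale as 1/r³ in the far field; the geometry is the same at both points.
B₂ = B₁ · (r₁/r₂)³ = 1.08×10⁻⁴ · (25.5/51.0)³.
(r₁/r₂)³ = (0.5)³ = 0.125.
B₂ ≈ 1.350×10⁻⁵ T.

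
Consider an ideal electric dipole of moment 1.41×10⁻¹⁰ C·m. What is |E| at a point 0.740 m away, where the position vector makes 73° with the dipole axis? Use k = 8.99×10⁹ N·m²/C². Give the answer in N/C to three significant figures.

E ≈ 3.51 N/C

At angle θ the dipole field magnitude is E = (kp/r³)·√(1 + 3cos²θ).
kp/r³ = (8.99×10⁹)(1.41×10⁻¹⁰) / (0.740)³ = 3.128 N/C.
√(1 + 3cos²73°) = √(1 + 3·0.0855) = √1.2564 ≈ 1.1209.
E ≈ 3.128 × 1.121 = 3.506 N/C.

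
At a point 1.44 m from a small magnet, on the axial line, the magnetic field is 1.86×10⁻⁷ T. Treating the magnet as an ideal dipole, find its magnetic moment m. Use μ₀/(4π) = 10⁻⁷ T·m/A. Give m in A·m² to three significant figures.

m ≈ 2.78 A·m²

On axis B = (μ₀/4π)·2m/r³, so m = Br³·4π/(μ₀·2).
m = (1.86×10⁻⁷)·(1.44)³ / (2·10⁻⁷) = 2.777 A·m².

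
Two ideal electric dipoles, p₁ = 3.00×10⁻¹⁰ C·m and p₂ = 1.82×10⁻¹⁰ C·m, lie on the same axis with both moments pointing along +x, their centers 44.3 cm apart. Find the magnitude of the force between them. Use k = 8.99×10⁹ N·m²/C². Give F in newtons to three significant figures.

F ≈ 7.65×10⁻⁸ N

On-axis field of dipole 1 at distance r: E = 2kp₁/r³. Force on dipole 2 is F = p₂·dE/dr (gradient along axis).
dE/dr = −6kp₁/r⁴, so |F| = 6kp₁p₂/r⁴ (attractive for aligned moments).
F = 6(8.99×10⁹)(3.00×10⁻¹⁰)(1.82×10⁻¹⁰)/(0.443)⁴ = 7.647×10⁻⁸ N.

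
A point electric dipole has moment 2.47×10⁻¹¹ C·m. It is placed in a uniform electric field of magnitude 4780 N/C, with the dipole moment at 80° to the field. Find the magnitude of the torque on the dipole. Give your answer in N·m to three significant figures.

τ ≈ 1.16×10⁻⁷ N·m

Torque on an electric dipole: τ = pE sinθ.
τ = (2.47×10⁻¹¹)(4780)·sin80° = 1.163×10⁻⁷ N·m.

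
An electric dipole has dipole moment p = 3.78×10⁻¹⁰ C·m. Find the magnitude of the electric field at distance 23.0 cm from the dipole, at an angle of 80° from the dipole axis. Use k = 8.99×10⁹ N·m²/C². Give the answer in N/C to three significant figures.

At angle θ the dipole field magnitude is E = (kp/r³)·√(1 + 3cos²θ).
kp/r³ = (8.99×10⁹)(3.78×10⁻¹⁰) / (0.230)³ = 279.3 N/C.
√(1 + 3cos²80°) = √(1 + 3·0.0302) = √1.0905 ≈ 1.0443.
E ≈ 279.3 × 1.044 = 291.7 N/C.

E ≈ 292 N/C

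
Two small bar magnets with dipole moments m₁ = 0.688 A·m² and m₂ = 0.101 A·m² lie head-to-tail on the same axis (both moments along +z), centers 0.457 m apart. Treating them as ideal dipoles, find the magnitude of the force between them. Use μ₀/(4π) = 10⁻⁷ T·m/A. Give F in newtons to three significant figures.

F ≈ 9.56×10⁻⁷ N

On-axis B of dipole 1: B = (μ₀/4π)·2m₁/r³. Force on dipole 2: F = m₂·dB/dr.
dB/dr = −(μ₀/4π)·6m₁/r⁴, so |F| = (μ₀/4π)·6m₁m₂/r⁴.
F = 6(10⁻⁷)(0.688)(0.101)/(0.457)⁴ = 9.559×10⁻⁷ N.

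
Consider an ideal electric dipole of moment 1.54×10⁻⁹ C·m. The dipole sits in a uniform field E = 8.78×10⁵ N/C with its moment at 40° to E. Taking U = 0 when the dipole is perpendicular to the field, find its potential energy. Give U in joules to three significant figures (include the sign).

U ≈ -0.00104 J

U = −p·E = −pE cosθ.
U = −(1.54×10⁻⁹)(8.78×10⁵)·cos40° = -0.001036 J.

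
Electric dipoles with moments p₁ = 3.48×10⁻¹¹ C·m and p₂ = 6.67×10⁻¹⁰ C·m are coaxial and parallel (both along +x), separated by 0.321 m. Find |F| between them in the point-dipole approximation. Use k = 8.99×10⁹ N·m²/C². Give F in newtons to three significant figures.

F ≈ 1.18×10⁻⁷ N

On-axis field of dipole 1 at distance r: E = 2kp₁/r³. Force on dipole 2 is F = p₂·dE/dr (gradient along axis).
dE/dr = −6kp₁/r⁴, so |F| = 6kp₁p₂/r⁴ (attractive for aligned moments).
F = 6(8.99×10⁹)(3.48×10⁻¹¹)(6.67×10⁻¹⁰)/(0.321)⁴ = 1.179×10⁻⁷ N.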